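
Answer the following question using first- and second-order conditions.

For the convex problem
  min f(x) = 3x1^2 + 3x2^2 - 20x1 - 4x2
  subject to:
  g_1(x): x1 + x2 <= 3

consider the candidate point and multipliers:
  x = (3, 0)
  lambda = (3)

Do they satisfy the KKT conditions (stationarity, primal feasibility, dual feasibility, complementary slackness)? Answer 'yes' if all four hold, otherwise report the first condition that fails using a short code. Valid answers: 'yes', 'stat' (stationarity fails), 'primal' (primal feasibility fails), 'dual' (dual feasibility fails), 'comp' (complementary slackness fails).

Gradient of f: grad f(x) = Q x + c = (-2, -4)
Constraint values g_i(x) = a_i^T x - b_i:
  g_1((3, 0)) = 0
Stationarity residual: grad f(x) + sum_i lambda_i a_i = (1, -1)
  -> stationarity FAILS
Primal feasibility (all g_i <= 0): OK
Dual feasibility (all lambda_i >= 0): OK
Complementary slackness (lambda_i * g_i(x) = 0 for all i): OK

Verdict: the first failing condition is stationarity -> stat.

stat


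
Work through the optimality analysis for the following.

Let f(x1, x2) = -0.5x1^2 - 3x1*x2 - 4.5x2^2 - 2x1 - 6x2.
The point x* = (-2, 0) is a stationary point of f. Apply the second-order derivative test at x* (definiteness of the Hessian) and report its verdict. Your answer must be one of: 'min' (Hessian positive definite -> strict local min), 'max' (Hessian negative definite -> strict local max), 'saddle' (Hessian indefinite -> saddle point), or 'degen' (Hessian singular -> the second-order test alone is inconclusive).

Compute the Hessian H = grad^2 f:
  H = [[-1, -3], [-3, -9]]
Verify stationarity: grad f(x*) = H x* + g = (0, 0).
Eigenvalues of H: -10, 0.
H has a zero eigenvalue (singular; negative semidefinite but not definite), so H is neither positive definite, negative definite, nor indefinite. The second-order test alone is inconclusive -> degen.
(Indeed, f is constant along the null direction of H through x*, so x* is not a strict local extremum.)

degen


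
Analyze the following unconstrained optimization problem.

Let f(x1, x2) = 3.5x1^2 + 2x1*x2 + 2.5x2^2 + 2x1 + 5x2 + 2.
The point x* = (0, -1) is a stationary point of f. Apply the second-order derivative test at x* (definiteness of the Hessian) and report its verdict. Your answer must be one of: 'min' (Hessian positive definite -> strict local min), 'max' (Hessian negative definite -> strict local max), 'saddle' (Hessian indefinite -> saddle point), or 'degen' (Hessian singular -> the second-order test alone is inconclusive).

Compute the Hessian H = grad^2 f:
  H = [[7, 2], [2, 5]]
Verify stationarity: grad f(x*) = H x* + g = (0, 0).
Eigenvalues of H: 3.7639, 8.2361.
Both eigenvalues > 0, so H is positive definite -> x* is a strict local min.

min


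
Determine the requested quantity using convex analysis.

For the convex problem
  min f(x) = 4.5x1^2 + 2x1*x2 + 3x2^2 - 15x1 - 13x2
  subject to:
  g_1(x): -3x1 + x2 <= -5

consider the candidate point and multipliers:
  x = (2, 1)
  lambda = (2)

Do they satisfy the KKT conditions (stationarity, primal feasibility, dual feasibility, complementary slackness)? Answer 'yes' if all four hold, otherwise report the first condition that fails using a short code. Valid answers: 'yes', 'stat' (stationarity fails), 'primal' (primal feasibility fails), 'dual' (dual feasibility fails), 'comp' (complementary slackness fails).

Gradient of f: grad f(x) = Q x + c = (5, -3)
Constraint values g_i(x) = a_i^T x - b_i:
  g_1((2, 1)) = 0
Stationarity residual: grad f(x) + sum_i lambda_i a_i = (-1, -1)
  -> stationarity FAILS
Primal feasibility (all g_i <= 0): OK
Dual feasibility (all lambda_i >= 0): OK
Complementary slackness (lambda_i * g_i(x) = 0 for all i): OK

Verdict: the first failing condition is stationarity -> stat.

stat


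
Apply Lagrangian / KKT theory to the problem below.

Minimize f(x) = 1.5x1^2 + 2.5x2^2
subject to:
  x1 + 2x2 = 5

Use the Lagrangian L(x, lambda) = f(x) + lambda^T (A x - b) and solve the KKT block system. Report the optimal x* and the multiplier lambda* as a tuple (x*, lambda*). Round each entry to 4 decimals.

Form the Lagrangian:
  L(x, lambda) = (1/2) x^T Q x + c^T x + lambda^T (A x - b)
Stationarity (grad_x L = 0): Q x + c + A^T lambda = 0.
Primal feasibility: A x = b.

This gives the KKT block system:
  [ Q   A^T ] [ x     ]   [-c ]
  [ A    0  ] [ lambda ] = [ b ]

Solving the linear system:
  x*      = (1.4706, 1.7647)
  lambda* = (-4.4118)
  f(x*)   = 11.0294

x* = (1.4706, 1.7647), lambda* = (-4.4118)


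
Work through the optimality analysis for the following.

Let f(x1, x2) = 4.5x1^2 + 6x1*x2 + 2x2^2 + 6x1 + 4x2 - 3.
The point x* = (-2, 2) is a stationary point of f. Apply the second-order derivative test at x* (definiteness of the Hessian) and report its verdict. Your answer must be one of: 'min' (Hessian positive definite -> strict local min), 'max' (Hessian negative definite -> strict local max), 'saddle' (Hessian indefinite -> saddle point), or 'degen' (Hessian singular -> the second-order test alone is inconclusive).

Compute the Hessian H = grad^2 f:
  H = [[9, 6], [6, 4]]
Verify stationarity: grad f(x*) = H x* + g = (0, 0).
Eigenvalues of H: 0, 13.
H has a zero eigenvalue (singular; positive semidefinite but not definite), so H is neither positive definite, negative definite, nor indefinite. The second-order test alone is inconclusive -> degen.
(Indeed, f is constant along the null direction of H through x*, so x* is not a strict local extremum.)

degen


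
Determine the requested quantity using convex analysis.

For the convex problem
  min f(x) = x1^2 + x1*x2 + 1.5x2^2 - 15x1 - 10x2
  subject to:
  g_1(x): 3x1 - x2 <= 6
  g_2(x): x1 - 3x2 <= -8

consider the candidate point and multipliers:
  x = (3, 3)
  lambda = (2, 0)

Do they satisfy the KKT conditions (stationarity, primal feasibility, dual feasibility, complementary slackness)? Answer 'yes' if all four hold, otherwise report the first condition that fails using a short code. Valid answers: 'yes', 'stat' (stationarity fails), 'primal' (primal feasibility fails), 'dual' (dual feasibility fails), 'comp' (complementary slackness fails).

Gradient of f: grad f(x) = Q x + c = (-6, 2)
Constraint values g_i(x) = a_i^T x - b_i:
  g_1((3, 3)) = 0
  g_2((3, 3)) = 2
Stationarity residual: grad f(x) + sum_i lambda_i a_i = (0, 0)
  -> stationarity OK
Primal feasibility (all g_i <= 0): FAILS
Dual feasibility (all lambda_i >= 0): OK
Complementary slackness (lambda_i * g_i(x) = 0 for all i): OK

Verdict: the first failing condition is primal_feasibility -> primal.

primal


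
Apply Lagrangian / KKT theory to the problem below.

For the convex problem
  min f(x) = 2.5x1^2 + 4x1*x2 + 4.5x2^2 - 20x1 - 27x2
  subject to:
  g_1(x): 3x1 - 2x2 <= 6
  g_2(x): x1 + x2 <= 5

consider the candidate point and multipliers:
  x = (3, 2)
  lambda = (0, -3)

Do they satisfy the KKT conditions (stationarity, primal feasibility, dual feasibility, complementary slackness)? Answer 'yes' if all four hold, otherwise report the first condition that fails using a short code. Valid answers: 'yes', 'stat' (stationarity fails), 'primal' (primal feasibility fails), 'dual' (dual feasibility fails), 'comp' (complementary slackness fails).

Gradient of f: grad f(x) = Q x + c = (3, 3)
Constraint values g_i(x) = a_i^T x - b_i:
  g_1((3, 2)) = -1
  g_2((3, 2)) = 0
Stationarity residual: grad f(x) + sum_i lambda_i a_i = (0, 0)
  -> stationarity OK
Primal feasibility (all g_i <= 0): OK
Dual feasibility (all lambda_i >= 0): FAILS
Complementary slackness (lambda_i * g_i(x) = 0 for all i): OK

Verdict: the first failing condition is dual_feasibility -> dual.

dual


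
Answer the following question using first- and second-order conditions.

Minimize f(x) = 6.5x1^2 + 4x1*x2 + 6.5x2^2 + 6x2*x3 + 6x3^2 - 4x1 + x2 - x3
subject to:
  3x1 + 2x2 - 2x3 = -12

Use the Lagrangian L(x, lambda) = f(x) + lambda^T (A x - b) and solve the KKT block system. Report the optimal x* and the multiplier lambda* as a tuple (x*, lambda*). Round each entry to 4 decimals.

Form the Lagrangian:
  L(x, lambda) = (1/2) x^T Q x + c^T x + lambda^T (A x - b)
Stationarity (grad_x L = 0): Q x + c + A^T lambda = 0.
Primal feasibility: A x = b.

This gives the KKT block system:
  [ Q   A^T ] [ x     ]   [-c ]
  [ A    0  ] [ lambda ] = [ b ]

Solving the linear system:
  x*      = (-0.8565, -2.2013, 2.514)
  lambda* = (7.9798)
  f(x*)   = 47.2339

x* = (-0.8565, -2.2013, 2.514), lambda* = (7.9798)


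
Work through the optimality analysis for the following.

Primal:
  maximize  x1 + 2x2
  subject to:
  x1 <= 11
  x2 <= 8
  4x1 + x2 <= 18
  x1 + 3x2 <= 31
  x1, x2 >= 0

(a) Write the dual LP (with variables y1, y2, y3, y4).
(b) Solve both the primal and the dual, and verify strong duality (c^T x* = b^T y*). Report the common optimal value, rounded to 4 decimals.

The standard primal-dual pair for 'max c^T x s.t. A x <= b, x >= 0' is:
  Dual:  min b^T y  s.t.  A^T y >= c,  y >= 0.

So the dual LP is:
  minimize  11y1 + 8y2 + 18y3 + 31y4
  subject to:
    y1 + 4y3 + y4 >= 1
    y2 + y3 + 3y4 >= 2
    y1, y2, y3, y4 >= 0

Solving the primal: x* = (2.5, 8).
  primal value c^T x* = 18.5.
Solving the dual: y* = (0, 1.75, 0.25, 0).
  dual value b^T y* = 18.5.
Strong duality: c^T x* = b^T y*. Confirmed.

18.5


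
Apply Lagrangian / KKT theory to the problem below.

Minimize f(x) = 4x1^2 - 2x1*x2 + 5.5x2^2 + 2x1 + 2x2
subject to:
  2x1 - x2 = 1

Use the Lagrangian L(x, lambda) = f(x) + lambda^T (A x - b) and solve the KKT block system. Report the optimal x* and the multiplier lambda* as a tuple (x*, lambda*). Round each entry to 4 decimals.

Form the Lagrangian:
  L(x, lambda) = (1/2) x^T Q x + c^T x + lambda^T (A x - b)
Stationarity (grad_x L = 0): Q x + c + A^T lambda = 0.
Primal feasibility: A x = b.

This gives the KKT block system:
  [ Q   A^T ] [ x     ]   [-c ]
  [ A    0  ] [ lambda ] = [ b ]

Solving the linear system:
  x*      = (0.3182, -0.3636)
  lambda* = (-2.6364)
  f(x*)   = 1.2727

x* = (0.3182, -0.3636), lambda* = (-2.6364)


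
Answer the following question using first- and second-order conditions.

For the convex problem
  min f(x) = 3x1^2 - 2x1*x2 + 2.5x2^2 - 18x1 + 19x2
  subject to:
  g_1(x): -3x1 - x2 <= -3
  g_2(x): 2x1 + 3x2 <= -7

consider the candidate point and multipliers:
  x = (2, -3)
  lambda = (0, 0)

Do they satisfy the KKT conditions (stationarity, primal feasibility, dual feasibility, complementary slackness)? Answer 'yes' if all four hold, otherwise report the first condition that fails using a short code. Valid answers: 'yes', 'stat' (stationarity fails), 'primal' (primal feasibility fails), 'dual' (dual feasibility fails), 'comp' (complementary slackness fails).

Gradient of f: grad f(x) = Q x + c = (0, 0)
Constraint values g_i(x) = a_i^T x - b_i:
  g_1((2, -3)) = 0
  g_2((2, -3)) = 2
Stationarity residual: grad f(x) + sum_i lambda_i a_i = (0, 0)
  -> stationarity OK
Primal feasibility (all g_i <= 0): FAILS
Dual feasibility (all lambda_i >= 0): OK
Complementary slackness (lambda_i * g_i(x) = 0 for all i): OK

Verdict: the first failing condition is primal_feasibility -> primal.

primal


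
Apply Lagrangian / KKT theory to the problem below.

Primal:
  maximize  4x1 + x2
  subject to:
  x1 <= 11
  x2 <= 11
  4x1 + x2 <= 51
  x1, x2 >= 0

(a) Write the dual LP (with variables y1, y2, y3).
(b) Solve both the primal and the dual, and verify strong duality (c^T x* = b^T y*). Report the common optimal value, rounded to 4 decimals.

The standard primal-dual pair for 'max c^T x s.t. A x <= b, x >= 0' is:
  Dual:  min b^T y  s.t.  A^T y >= c,  y >= 0.

So the dual LP is:
  minimize  11y1 + 11y2 + 51y3
  subject to:
    y1 + 4y3 >= 4
    y2 + y3 >= 1
    y1, y2, y3 >= 0

Solving the primal: x* = (10, 11).
  primal value c^T x* = 51.
Solving the dual: y* = (0, 0, 1).
  dual value b^T y* = 51.
Strong duality: c^T x* = b^T y*. Confirmed.

51


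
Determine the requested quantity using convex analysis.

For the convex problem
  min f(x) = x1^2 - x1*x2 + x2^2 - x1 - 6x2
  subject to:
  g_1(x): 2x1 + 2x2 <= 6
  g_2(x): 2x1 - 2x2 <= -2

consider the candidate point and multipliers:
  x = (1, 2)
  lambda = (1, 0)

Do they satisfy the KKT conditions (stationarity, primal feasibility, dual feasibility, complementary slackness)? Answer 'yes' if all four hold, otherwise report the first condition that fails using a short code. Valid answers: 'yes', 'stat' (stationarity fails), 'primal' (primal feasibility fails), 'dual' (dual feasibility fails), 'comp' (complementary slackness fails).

Gradient of f: grad f(x) = Q x + c = (-1, -3)
Constraint values g_i(x) = a_i^T x - b_i:
  g_1((1, 2)) = 0
  g_2((1, 2)) = 0
Stationarity residual: grad f(x) + sum_i lambda_i a_i = (1, -1)
  -> stationarity FAILS
Primal feasibility (all g_i <= 0): OK
Dual feasibility (all lambda_i >= 0): OK
Complementary slackness (lambda_i * g_i(x) = 0 for all i): OK

Verdict: the first failing condition is stationarity -> stat.

stat


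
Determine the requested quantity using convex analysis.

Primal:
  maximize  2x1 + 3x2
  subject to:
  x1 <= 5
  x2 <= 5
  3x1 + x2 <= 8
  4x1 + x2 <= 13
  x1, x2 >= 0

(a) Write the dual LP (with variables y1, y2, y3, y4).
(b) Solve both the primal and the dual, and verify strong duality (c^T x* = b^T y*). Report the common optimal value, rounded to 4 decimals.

The standard primal-dual pair for 'max c^T x s.t. A x <= b, x >= 0' is:
  Dual:  min b^T y  s.t.  A^T y >= c,  y >= 0.

So the dual LP is:
  minimize  5y1 + 5y2 + 8y3 + 13y4
  subject to:
    y1 + 3y3 + 4y4 >= 2
    y2 + y3 + y4 >= 3
    y1, y2, y3, y4 >= 0

Solving the primal: x* = (1, 5).
  primal value c^T x* = 17.
Solving the dual: y* = (0, 2.3333, 0.6667, 0).
  dual value b^T y* = 17.
Strong duality: c^T x* = b^T y*. Confirmed.

17


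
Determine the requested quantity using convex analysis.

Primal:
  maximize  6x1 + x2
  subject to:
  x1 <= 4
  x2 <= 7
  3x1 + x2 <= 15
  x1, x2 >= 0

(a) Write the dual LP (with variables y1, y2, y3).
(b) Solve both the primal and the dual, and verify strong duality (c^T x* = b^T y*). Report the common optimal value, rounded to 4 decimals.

The standard primal-dual pair for 'max c^T x s.t. A x <= b, x >= 0' is:
  Dual:  min b^T y  s.t.  A^T y >= c,  y >= 0.

So the dual LP is:
  minimize  4y1 + 7y2 + 15y3
  subject to:
    y1 + 3y3 >= 6
    y2 + y3 >= 1
    y1, y2, y3 >= 0

Solving the primal: x* = (4, 3).
  primal value c^T x* = 27.
Solving the dual: y* = (3, 0, 1).
  dual value b^T y* = 27.
Strong duality: c^T x* = b^T y*. Confirmed.

27


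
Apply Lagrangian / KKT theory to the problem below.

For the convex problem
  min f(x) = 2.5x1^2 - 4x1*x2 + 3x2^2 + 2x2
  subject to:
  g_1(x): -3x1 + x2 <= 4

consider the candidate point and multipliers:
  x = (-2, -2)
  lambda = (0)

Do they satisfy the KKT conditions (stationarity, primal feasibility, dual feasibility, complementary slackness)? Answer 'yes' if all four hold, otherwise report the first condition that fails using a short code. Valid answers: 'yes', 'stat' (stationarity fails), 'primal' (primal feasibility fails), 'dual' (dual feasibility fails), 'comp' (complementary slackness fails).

Gradient of f: grad f(x) = Q x + c = (-2, -2)
Constraint values g_i(x) = a_i^T x - b_i:
  g_1((-2, -2)) = 0
Stationarity residual: grad f(x) + sum_i lambda_i a_i = (-2, -2)
  -> stationarity FAILS
Primal feasibility (all g_i <= 0): OK
Dual feasibility (all lambda_i >= 0): OK
Complementary slackness (lambda_i * g_i(x) = 0 for all i): OK

Verdict: the first failing condition is stationarity -> stat.

stat


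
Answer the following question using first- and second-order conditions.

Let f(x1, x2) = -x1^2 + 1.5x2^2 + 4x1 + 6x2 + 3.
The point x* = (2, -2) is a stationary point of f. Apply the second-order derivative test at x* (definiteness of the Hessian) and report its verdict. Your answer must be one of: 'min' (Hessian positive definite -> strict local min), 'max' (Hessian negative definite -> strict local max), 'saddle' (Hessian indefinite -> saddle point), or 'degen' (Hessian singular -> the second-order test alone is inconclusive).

Compute the Hessian H = grad^2 f:
  H = [[-2, 0], [0, 3]]
Verify stationarity: grad f(x*) = H x* + g = (0, 0).
Eigenvalues of H: -2, 3.
Eigenvalues have mixed signs, so H is indefinite -> x* is a saddle point.

saddle


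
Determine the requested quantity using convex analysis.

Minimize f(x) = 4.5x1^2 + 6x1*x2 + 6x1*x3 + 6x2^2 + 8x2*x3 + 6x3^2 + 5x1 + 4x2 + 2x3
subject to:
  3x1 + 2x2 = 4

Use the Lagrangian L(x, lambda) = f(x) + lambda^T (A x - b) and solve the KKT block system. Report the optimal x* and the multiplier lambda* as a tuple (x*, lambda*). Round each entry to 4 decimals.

Form the Lagrangian:
  L(x, lambda) = (1/2) x^T Q x + c^T x + lambda^T (A x - b)
Stationarity (grad_x L = 0): Q x + c + A^T lambda = 0.
Primal feasibility: A x = b.

This gives the KKT block system:
  [ Q   A^T ] [ x     ]   [-c ]
  [ A    0  ] [ lambda ] = [ b ]

Solving the linear system:
  x*      = (1.0667, 0.4, -0.9667)
  lambda* = (-3.7333)
  f(x*)   = 9.9667

x* = (1.0667, 0.4, -0.9667), lambda* = (-3.7333)


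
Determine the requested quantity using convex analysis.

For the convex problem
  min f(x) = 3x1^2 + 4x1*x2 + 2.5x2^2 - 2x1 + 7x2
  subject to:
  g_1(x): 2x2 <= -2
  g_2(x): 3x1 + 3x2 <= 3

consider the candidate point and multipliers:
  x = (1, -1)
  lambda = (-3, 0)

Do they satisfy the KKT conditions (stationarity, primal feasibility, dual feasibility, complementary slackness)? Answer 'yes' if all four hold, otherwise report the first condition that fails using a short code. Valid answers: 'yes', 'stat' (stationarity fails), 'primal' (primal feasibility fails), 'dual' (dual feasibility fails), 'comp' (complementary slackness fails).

Gradient of f: grad f(x) = Q x + c = (0, 6)
Constraint values g_i(x) = a_i^T x - b_i:
  g_1((1, -1)) = 0
  g_2((1, -1)) = -3
Stationarity residual: grad f(x) + sum_i lambda_i a_i = (0, 0)
  -> stationarity OK
Primal feasibility (all g_i <= 0): OK
Dual feasibility (all lambda_i >= 0): FAILS
Complementary slackness (lambda_i * g_i(x) = 0 for all i): OK

Verdict: the first failing condition is dual_feasibility -> dual.

dual


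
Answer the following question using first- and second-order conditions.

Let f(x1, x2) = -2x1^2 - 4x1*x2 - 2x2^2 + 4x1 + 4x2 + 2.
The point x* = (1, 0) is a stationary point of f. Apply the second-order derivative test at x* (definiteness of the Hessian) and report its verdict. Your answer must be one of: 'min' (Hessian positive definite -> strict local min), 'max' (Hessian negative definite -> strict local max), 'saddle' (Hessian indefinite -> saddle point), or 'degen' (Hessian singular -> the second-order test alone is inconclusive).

Compute the Hessian H = grad^2 f:
  H = [[-4, -4], [-4, -4]]
Verify stationarity: grad f(x*) = H x* + g = (0, 0).
Eigenvalues of H: -8, 0.
H has a zero eigenvalue (singular; negative semidefinite but not definite), so H is neither positive definite, negative definite, nor indefinite. The second-order test alone is inconclusive -> degen.
(Indeed, f is constant along the null direction of H through x*, so x* is not a strict local extremum.)

degen


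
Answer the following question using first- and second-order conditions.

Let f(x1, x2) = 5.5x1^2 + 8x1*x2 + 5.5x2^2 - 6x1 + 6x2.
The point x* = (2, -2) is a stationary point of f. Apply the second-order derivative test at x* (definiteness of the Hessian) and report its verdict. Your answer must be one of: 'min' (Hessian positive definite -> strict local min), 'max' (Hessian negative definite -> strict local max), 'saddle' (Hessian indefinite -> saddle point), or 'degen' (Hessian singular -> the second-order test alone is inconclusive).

Compute the Hessian H = grad^2 f:
  H = [[11, 8], [8, 11]]
Verify stationarity: grad f(x*) = H x* + g = (0, 0).
Eigenvalues of H: 3, 19.
Both eigenvalues > 0, so H is positive definite -> x* is a strict local min.

min


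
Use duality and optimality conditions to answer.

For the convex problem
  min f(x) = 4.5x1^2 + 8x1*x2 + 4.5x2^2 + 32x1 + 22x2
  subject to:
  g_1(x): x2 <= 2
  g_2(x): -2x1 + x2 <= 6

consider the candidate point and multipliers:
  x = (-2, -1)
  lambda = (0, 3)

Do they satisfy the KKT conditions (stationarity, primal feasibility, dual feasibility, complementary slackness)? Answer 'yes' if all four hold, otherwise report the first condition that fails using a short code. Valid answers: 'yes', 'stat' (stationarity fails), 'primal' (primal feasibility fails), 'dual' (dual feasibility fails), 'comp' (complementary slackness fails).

Gradient of f: grad f(x) = Q x + c = (6, -3)
Constraint values g_i(x) = a_i^T x - b_i:
  g_1((-2, -1)) = -3
  g_2((-2, -1)) = -3
Stationarity residual: grad f(x) + sum_i lambda_i a_i = (0, 0)
  -> stationarity OK
Primal feasibility (all g_i <= 0): OK
Dual feasibility (all lambda_i >= 0): OK
Complementary slackness (lambda_i * g_i(x) = 0 for all i): FAILS

Verdict: the first failing condition is complementary_slackness -> comp.

comp


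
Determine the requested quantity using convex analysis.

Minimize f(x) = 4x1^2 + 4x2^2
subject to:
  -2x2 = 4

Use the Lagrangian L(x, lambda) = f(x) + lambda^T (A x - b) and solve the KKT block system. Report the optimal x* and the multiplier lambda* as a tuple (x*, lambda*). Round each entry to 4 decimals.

Form the Lagrangian:
  L(x, lambda) = (1/2) x^T Q x + c^T x + lambda^T (A x - b)
Stationarity (grad_x L = 0): Q x + c + A^T lambda = 0.
Primal feasibility: A x = b.

This gives the KKT block system:
  [ Q   A^T ] [ x     ]   [-c ]
  [ A    0  ] [ lambda ] = [ b ]

Solving the linear system:
  x*      = (0, -2)
  lambda* = (-8)
  f(x*)   = 16

x* = (0, -2), lambda* = (-8)


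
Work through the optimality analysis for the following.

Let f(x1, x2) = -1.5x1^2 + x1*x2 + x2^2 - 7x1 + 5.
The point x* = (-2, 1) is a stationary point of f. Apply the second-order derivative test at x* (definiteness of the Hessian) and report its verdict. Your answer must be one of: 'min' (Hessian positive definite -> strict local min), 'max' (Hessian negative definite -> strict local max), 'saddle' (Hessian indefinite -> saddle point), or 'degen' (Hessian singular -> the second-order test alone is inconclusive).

Compute the Hessian H = grad^2 f:
  H = [[-3, 1], [1, 2]]
Verify stationarity: grad f(x*) = H x* + g = (0, 0).
Eigenvalues of H: -3.1926, 2.1926.
Eigenvalues have mixed signs, so H is indefinite -> x* is a saddle point.

saddle


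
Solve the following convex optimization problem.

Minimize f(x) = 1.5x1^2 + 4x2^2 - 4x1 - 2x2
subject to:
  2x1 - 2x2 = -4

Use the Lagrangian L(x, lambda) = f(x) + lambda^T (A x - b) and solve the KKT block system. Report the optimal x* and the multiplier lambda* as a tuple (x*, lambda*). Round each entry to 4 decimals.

Form the Lagrangian:
  L(x, lambda) = (1/2) x^T Q x + c^T x + lambda^T (A x - b)
Stationarity (grad_x L = 0): Q x + c + A^T lambda = 0.
Primal feasibility: A x = b.

This gives the KKT block system:
  [ Q   A^T ] [ x     ]   [-c ]
  [ A    0  ] [ lambda ] = [ b ]

Solving the linear system:
  x*      = (-0.9091, 1.0909)
  lambda* = (3.3636)
  f(x*)   = 7.4545

x* = (-0.9091, 1.0909), lambda* = (3.3636)


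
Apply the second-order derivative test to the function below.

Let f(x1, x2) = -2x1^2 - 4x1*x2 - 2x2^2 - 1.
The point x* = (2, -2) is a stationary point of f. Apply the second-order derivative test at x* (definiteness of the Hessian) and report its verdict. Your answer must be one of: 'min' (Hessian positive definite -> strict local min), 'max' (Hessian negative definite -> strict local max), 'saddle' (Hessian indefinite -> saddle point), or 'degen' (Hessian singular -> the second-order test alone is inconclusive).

Compute the Hessian H = grad^2 f:
  H = [[-4, -4], [-4, -4]]
Verify stationarity: grad f(x*) = H x* + g = (0, 0).
Eigenvalues of H: -8, 0.
H has a zero eigenvalue (singular; negative semidefinite but not definite), so H is neither positive definite, negative definite, nor indefinite. The second-order test alone is inconclusive -> degen.
(Indeed, f is constant along the null direction of H through x*, so x* is not a strict local extremum.)

degen


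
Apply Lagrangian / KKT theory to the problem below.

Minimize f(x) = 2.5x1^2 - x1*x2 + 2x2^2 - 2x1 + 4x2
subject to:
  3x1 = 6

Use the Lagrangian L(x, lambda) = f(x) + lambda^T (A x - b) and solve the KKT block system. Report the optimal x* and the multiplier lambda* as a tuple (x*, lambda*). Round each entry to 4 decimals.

Form the Lagrangian:
  L(x, lambda) = (1/2) x^T Q x + c^T x + lambda^T (A x - b)
Stationarity (grad_x L = 0): Q x + c + A^T lambda = 0.
Primal feasibility: A x = b.

This gives the KKT block system:
  [ Q   A^T ] [ x     ]   [-c ]
  [ A    0  ] [ lambda ] = [ b ]

Solving the linear system:
  x*      = (2, -0.5)
  lambda* = (-2.8333)
  f(x*)   = 5.5

x* = (2, -0.5), lambda* = (-2.8333)


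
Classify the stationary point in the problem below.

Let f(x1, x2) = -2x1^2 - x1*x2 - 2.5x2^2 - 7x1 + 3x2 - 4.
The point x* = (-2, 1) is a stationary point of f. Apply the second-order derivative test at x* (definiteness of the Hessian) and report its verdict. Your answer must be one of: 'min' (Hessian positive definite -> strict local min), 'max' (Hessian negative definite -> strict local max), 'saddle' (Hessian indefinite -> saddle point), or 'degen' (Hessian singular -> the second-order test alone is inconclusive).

Compute the Hessian H = grad^2 f:
  H = [[-4, -1], [-1, -5]]
Verify stationarity: grad f(x*) = H x* + g = (0, 0).
Eigenvalues of H: -5.618, -3.382.
Both eigenvalues < 0, so H is negative definite -> x* is a strict local max.

max


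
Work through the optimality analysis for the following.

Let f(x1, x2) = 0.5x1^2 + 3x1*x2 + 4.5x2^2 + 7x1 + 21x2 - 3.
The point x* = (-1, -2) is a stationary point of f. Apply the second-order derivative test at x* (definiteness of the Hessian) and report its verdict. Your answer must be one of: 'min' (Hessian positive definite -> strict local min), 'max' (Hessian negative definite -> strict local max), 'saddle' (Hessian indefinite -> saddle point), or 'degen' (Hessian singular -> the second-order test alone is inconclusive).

Compute the Hessian H = grad^2 f:
  H = [[1, 3], [3, 9]]
Verify stationarity: grad f(x*) = H x* + g = (0, 0).
Eigenvalues of H: 0, 10.
H has a zero eigenvalue (singular; positive semidefinite but not definite), so H is neither positive definite, negative definite, nor indefinite. The second-order test alone is inconclusive -> degen.
(Indeed, f is constant along the null direction of H through x*, so x* is not a strict local extremum.)

degen


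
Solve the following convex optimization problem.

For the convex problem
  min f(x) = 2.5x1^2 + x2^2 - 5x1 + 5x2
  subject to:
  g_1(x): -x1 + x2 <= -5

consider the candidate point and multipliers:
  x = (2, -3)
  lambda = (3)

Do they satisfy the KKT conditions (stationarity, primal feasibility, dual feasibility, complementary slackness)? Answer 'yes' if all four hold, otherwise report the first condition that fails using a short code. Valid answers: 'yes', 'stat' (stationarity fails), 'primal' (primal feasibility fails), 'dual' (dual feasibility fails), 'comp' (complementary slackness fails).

Gradient of f: grad f(x) = Q x + c = (5, -1)
Constraint values g_i(x) = a_i^T x - b_i:
  g_1((2, -3)) = 0
Stationarity residual: grad f(x) + sum_i lambda_i a_i = (2, 2)
  -> stationarity FAILS
Primal feasibility (all g_i <= 0): OK
Dual feasibility (all lambda_i >= 0): OK
Complementary slackness (lambda_i * g_i(x) = 0 for all i): OK

Verdict: the first failing condition is stationarity -> stat.

stat


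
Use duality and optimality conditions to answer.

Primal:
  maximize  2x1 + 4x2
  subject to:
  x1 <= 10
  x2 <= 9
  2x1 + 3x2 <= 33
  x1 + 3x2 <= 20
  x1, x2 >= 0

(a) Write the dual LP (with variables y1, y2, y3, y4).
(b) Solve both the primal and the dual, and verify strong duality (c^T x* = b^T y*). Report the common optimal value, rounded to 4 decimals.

The standard primal-dual pair for 'max c^T x s.t. A x <= b, x >= 0' is:
  Dual:  min b^T y  s.t.  A^T y >= c,  y >= 0.

So the dual LP is:
  minimize  10y1 + 9y2 + 33y3 + 20y4
  subject to:
    y1 + 2y3 + y4 >= 2
    y2 + 3y3 + 3y4 >= 4
    y1, y2, y3, y4 >= 0

Solving the primal: x* = (10, 3.3333).
  primal value c^T x* = 33.3333.
Solving the dual: y* = (0.6667, 0, 0, 1.3333).
  dual value b^T y* = 33.3333.
Strong duality: c^T x* = b^T y*. Confirmed.

33.3333


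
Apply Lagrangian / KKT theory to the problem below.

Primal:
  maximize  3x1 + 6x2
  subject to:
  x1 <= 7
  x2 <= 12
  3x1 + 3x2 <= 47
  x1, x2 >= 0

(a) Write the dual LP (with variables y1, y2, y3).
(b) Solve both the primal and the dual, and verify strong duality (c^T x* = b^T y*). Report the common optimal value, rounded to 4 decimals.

The standard primal-dual pair for 'max c^T x s.t. A x <= b, x >= 0' is:
  Dual:  min b^T y  s.t.  A^T y >= c,  y >= 0.

So the dual LP is:
  minimize  7y1 + 12y2 + 47y3
  subject to:
    y1 + 3y3 >= 3
    y2 + 3y3 >= 6
    y1, y2, y3 >= 0

Solving the primal: x* = (3.6667, 12).
  primal value c^T x* = 83.
Solving the dual: y* = (0, 3, 1).
  dual value b^T y* = 83.
Strong duality: c^T x* = b^T y*. Confirmed.

83


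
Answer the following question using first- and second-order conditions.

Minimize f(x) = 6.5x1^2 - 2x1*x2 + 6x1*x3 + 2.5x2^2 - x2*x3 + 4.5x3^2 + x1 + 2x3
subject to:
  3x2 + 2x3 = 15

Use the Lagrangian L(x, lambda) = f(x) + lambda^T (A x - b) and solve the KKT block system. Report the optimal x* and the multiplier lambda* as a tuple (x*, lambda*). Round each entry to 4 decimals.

Form the Lagrangian:
  L(x, lambda) = (1/2) x^T Q x + c^T x + lambda^T (A x - b)
Stationarity (grad_x L = 0): Q x + c + A^T lambda = 0.
Primal feasibility: A x = b.

This gives the KKT block system:
  [ Q   A^T ] [ x     ]   [-c ]
  [ A    0  ] [ lambda ] = [ b ]

Solving the linear system:
  x*      = (-0.2853, 3.8447, 1.733)
  lambda* = (-6.0203)
  f(x*)   = 46.7426

x* = (-0.2853, 3.8447, 1.733), lambda* = (-6.0203)


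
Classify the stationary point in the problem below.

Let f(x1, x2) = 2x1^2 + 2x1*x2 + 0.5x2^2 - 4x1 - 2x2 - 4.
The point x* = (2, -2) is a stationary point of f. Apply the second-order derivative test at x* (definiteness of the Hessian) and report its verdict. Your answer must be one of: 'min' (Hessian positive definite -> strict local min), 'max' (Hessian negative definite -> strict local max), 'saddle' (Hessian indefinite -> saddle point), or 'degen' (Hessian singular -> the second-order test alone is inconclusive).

Compute the Hessian H = grad^2 f:
  H = [[4, 2], [2, 1]]
Verify stationarity: grad f(x*) = H x* + g = (0, 0).
Eigenvalues of H: 0, 5.
H has a zero eigenvalue (singular; positive semidefinite but not definite), so H is neither positive definite, negative definite, nor indefinite. The second-order test alone is inconclusive -> degen.
(Indeed, f is constant along the null direction of H through x*, so x* is not a strict local extremum.)

degen


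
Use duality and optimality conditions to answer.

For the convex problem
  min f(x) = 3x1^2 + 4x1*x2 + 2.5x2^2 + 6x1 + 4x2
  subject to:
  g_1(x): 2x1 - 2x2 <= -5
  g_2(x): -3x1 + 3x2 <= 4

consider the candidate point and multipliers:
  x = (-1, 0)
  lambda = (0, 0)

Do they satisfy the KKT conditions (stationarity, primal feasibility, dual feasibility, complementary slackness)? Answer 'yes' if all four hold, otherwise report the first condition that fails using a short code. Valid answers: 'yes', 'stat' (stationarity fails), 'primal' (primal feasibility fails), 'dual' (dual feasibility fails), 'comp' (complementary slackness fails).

Gradient of f: grad f(x) = Q x + c = (0, 0)
Constraint values g_i(x) = a_i^T x - b_i:
  g_1((-1, 0)) = 3
  g_2((-1, 0)) = -1
Stationarity residual: grad f(x) + sum_i lambda_i a_i = (0, 0)
  -> stationarity OK
Primal feasibility (all g_i <= 0): FAILS
Dual feasibility (all lambda_i >= 0): OK
Complementary slackness (lambda_i * g_i(x) = 0 for all i): OK

Verdict: the first failing condition is primal_feasibility -> primal.

primal


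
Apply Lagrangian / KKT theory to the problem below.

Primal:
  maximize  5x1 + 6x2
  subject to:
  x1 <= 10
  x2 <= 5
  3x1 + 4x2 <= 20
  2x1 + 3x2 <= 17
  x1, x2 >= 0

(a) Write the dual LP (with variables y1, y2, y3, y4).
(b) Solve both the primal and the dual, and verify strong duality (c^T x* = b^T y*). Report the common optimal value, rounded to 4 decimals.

The standard primal-dual pair for 'max c^T x s.t. A x <= b, x >= 0' is:
  Dual:  min b^T y  s.t.  A^T y >= c,  y >= 0.

So the dual LP is:
  minimize  10y1 + 5y2 + 20y3 + 17y4
  subject to:
    y1 + 3y3 + 2y4 >= 5
    y2 + 4y3 + 3y4 >= 6
    y1, y2, y3, y4 >= 0

Solving the primal: x* = (6.6667, 0).
  primal value c^T x* = 33.3333.
Solving the dual: y* = (0, 0, 1.6667, 0).
  dual value b^T y* = 33.3333.
Strong duality: c^T x* = b^T y*. Confirmed.

33.3333


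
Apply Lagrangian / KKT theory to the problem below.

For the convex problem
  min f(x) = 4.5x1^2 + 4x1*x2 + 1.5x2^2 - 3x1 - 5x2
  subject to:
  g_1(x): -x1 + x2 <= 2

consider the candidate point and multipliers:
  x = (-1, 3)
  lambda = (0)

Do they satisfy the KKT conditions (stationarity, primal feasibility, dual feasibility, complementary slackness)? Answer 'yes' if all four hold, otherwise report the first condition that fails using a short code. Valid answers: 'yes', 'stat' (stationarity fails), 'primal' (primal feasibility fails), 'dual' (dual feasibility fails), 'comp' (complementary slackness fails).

Gradient of f: grad f(x) = Q x + c = (0, 0)
Constraint values g_i(x) = a_i^T x - b_i:
  g_1((-1, 3)) = 2
Stationarity residual: grad f(x) + sum_i lambda_i a_i = (0, 0)
  -> stationarity OK
Primal feasibility (all g_i <= 0): FAILS
Dual feasibility (all lambda_i >= 0): OK
Complementary slackness (lambda_i * g_i(x) = 0 for all i): OK

Verdict: the first failing condition is primal_feasibility -> primal.

primal


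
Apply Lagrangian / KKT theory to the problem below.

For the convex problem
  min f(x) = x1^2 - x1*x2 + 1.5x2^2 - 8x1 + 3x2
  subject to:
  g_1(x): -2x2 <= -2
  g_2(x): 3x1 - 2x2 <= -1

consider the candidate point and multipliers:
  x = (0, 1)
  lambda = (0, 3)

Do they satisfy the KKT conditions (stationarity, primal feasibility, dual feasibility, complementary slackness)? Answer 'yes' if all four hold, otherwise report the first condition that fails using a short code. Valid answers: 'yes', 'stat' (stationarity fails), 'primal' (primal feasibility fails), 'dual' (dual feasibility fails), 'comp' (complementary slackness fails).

Gradient of f: grad f(x) = Q x + c = (-9, 6)
Constraint values g_i(x) = a_i^T x - b_i:
  g_1((0, 1)) = 0
  g_2((0, 1)) = -1
Stationarity residual: grad f(x) + sum_i lambda_i a_i = (0, 0)
  -> stationarity OK
Primal feasibility (all g_i <= 0): OK
Dual feasibility (all lambda_i >= 0): OK
Complementary slackness (lambda_i * g_i(x) = 0 for all i): FAILS

Verdict: the first failing condition is complementary_slackness -> comp.

comp


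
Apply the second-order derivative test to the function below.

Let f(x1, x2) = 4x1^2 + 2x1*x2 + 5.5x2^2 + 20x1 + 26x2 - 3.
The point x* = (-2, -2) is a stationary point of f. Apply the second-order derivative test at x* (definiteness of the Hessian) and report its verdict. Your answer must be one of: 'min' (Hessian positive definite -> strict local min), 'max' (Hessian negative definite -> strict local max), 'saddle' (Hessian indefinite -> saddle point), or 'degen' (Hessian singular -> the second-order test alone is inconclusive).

Compute the Hessian H = grad^2 f:
  H = [[8, 2], [2, 11]]
Verify stationarity: grad f(x*) = H x* + g = (0, 0).
Eigenvalues of H: 7, 12.
Both eigenvalues > 0, so H is positive definite -> x* is a strict local min.

min


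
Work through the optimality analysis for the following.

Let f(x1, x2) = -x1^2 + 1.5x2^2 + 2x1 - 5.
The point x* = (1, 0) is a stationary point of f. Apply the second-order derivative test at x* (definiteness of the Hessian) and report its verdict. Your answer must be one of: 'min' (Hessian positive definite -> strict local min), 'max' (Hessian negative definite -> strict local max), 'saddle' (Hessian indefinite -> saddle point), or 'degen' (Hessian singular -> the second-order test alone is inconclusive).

Compute the Hessian H = grad^2 f:
  H = [[-2, 0], [0, 3]]
Verify stationarity: grad f(x*) = H x* + g = (0, 0).
Eigenvalues of H: -2, 3.
Eigenvalues have mixed signs, so H is indefinite -> x* is a saddle point.

saddle


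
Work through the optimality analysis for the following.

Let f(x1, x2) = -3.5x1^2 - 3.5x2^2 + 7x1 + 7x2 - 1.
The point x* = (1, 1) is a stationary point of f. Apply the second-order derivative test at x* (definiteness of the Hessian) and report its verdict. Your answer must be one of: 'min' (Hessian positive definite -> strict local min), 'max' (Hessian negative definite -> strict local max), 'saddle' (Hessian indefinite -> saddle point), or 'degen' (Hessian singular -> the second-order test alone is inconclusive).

Compute the Hessian H = grad^2 f:
  H = [[-7, 0], [0, -7]]
Verify stationarity: grad f(x*) = H x* + g = (0, 0).
Eigenvalues of H: -7, -7.
Both eigenvalues < 0, so H is negative definite -> x* is a strict local max.

max


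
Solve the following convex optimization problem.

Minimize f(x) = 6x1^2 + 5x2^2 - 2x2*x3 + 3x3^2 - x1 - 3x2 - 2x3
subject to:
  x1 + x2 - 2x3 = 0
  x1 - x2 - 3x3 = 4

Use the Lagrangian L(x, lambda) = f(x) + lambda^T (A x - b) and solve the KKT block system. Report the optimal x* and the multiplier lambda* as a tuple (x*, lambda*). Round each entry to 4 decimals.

Form the Lagrangian:
  L(x, lambda) = (1/2) x^T Q x + c^T x + lambda^T (A x - b)
Stationarity (grad_x L = 0): Q x + c + A^T lambda = 0.
Primal feasibility: A x = b.

This gives the KKT block system:
  [ Q   A^T ] [ x     ]   [-c ]
  [ A    0  ] [ lambda ] = [ b ]

Solving the linear system:
  x*      = (-0.076, -1.5848, -0.8304)
  lambda* = (9.5497, -7.6374)
  f(x*)   = 18.5205

x* = (-0.076, -1.5848, -0.8304), lambda* = (9.5497, -7.6374)


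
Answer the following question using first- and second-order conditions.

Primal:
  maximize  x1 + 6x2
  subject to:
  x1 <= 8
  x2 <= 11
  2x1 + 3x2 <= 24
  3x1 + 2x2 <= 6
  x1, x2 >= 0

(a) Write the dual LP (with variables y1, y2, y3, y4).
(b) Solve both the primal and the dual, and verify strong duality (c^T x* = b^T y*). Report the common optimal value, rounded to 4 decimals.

The standard primal-dual pair for 'max c^T x s.t. A x <= b, x >= 0' is:
  Dual:  min b^T y  s.t.  A^T y >= c,  y >= 0.

So the dual LP is:
  minimize  8y1 + 11y2 + 24y3 + 6y4
  subject to:
    y1 + 2y3 + 3y4 >= 1
    y2 + 3y3 + 2y4 >= 6
    y1, y2, y3, y4 >= 0

Solving the primal: x* = (0, 3).
  primal value c^T x* = 18.
Solving the dual: y* = (0, 0, 0, 3).
  dual value b^T y* = 18.
Strong duality: c^T x* = b^T y*. Confirmed.

18


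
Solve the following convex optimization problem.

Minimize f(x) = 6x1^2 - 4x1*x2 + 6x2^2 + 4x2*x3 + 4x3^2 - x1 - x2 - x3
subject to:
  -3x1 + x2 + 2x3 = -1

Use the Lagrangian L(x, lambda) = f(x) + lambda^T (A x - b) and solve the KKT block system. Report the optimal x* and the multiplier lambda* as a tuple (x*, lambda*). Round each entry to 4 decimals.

Form the Lagrangian:
  L(x, lambda) = (1/2) x^T Q x + c^T x + lambda^T (A x - b)
Stationarity (grad_x L = 0): Q x + c + A^T lambda = 0.
Primal feasibility: A x = b.

This gives the KKT block system:
  [ Q   A^T ] [ x     ]   [-c ]
  [ A    0  ] [ lambda ] = [ b ]

Solving the linear system:
  x*      = (0.3063, 0.1725, -0.1268)
  lambda* = (0.662)
  f(x*)   = 0.1549

x* = (0.3063, 0.1725, -0.1268), lambda* = (0.662)


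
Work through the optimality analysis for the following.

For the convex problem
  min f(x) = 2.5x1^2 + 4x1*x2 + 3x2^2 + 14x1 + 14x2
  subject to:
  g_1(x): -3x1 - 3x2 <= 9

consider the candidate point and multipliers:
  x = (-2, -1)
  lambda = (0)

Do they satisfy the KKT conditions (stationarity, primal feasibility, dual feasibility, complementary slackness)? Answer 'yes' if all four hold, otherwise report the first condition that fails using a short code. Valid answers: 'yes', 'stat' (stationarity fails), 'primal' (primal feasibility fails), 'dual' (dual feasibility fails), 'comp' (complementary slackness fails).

Gradient of f: grad f(x) = Q x + c = (0, 0)
Constraint values g_i(x) = a_i^T x - b_i:
  g_1((-2, -1)) = 0
Stationarity residual: grad f(x) + sum_i lambda_i a_i = (0, 0)
  -> stationarity OK
Primal feasibility (all g_i <= 0): OK
Dual feasibility (all lambda_i >= 0): OK
Complementary slackness (lambda_i * g_i(x) = 0 for all i): OK

Verdict: yes, KKT holds.

yes
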